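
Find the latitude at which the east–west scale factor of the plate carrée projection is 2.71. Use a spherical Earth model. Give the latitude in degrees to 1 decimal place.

68.3°

Plate carrée: h = 1, k = sec φ along parallels.
sec φ = 2.71  ⇒  cos φ = 0.3690  ⇒  φ ≈ 68.3°.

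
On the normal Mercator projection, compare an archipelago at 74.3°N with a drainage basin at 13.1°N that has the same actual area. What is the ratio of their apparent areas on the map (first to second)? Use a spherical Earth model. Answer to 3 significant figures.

13.0

Mercator areal scale is sec²φ.
At 74.3°: sec²(74.3°) = 1/0.2706² = 13.66.
At 13.1°: sec²(13.1°) = 1/0.9740² = 1.054.
Ratio = 13.66/1.054 = cos²(13.1°)/cos²(74.3°) ≈ 13.0.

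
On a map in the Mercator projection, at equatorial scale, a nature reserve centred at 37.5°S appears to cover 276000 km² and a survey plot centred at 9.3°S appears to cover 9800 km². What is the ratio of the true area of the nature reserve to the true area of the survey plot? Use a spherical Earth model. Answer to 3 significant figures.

18.2

Since Mercator area scale is 1/cos²φ, the true area equals the apparent area multiplied by cos²φ.
True area of nature reserve: 276000 × cos²(37.5°) = 276000 × 0.6294 = 173700 km².
True area of survey plot: 9800 × cos²(9.3°) = 9800 × 0.9739 = 9544 km².
Ratio = 173700 / 9544 ≈ 18.2.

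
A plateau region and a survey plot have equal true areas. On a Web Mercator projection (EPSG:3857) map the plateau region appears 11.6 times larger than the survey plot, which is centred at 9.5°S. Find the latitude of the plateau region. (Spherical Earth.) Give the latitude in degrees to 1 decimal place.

On Mercator, (apparent₁)/(apparent₂) = sec²φ₁ / sec²φ₂ when true areas are equal.
cos²φ₂ / cos²φ₁ = 11.6  ⇒  cos φ₁ = cos 9.5° / √11.6 = 0.9863/3.406 = 0.2896.
φ₁ = arccos(0.2896) ≈ 73.2°.

73.2°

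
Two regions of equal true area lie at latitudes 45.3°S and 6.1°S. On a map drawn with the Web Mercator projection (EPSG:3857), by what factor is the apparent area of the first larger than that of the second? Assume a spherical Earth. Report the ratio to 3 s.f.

2.00

Mercator areal scale is sec²φ.
At 45.3°: sec²(45.3°) = 1/0.7034² = 2.021.
At 6.1°: sec²(6.1°) = 1/0.9943² = 1.011.
Ratio = 2.021/1.011 = cos²(6.1°)/cos²(45.3°) ≈ 2.00.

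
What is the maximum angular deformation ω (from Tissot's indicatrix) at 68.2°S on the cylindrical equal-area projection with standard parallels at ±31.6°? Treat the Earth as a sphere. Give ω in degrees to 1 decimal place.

A cylindrical equal-area projection with standard parallel φ₀ has meridian scale h = cos φ / cos φ₀ and parallel scale k = cos φ₀ / cos φ (so areas are preserved, h·k = 1).
At 68.2°: h = 0.4360, k = 2.293; principal scales a = 2.293, b = 0.4360.
sin(ω/2) = (a − b)/(a + b) = 1.857/2.730 = 0.6805, so ω = 2 arcsin(0.6805) ≈ 85.8°.

85.8°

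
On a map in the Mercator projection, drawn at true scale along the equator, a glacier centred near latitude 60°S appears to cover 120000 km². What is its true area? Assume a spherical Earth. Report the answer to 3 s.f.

Mercator is conformal, so the point scale is isotropic: h = k = sec φ = 1/cos φ.
Areal scale = k² = sec²φ = 1/cos²(60°) = 1/0.5000² = 4.000.
True area = apparent / (areal scale) = 120000 / 4.000 ≈ 30000 km².

30000 km²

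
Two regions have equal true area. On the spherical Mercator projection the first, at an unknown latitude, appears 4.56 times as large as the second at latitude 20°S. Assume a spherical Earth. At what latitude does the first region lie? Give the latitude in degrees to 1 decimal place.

On Mercator, (apparent₁)/(apparent₂) = sec²φ₁ / sec²φ₂ when true areas are equal.
cos²φ₂ / cos²φ₁ = 4.56  ⇒  cos φ₁ = cos 20° / √4.56 = 0.9397/2.135 = 0.4401.
φ₁ = arccos(0.4401) ≈ 63.9°.

63.9°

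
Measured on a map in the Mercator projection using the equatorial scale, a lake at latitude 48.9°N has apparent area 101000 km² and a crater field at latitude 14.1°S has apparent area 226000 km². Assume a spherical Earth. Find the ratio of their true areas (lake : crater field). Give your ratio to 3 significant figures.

0.205

Since Mercator area scale is 1/cos²φ, the true area equals the apparent area multiplied by cos²φ.
True area of lake: 101000 × cos²(48.9°) = 101000 × 0.4321 = 43650 km².
True area of crater field: 226000 × cos²(14.1°) = 226000 × 0.9407 = 212600 km².
Ratio = 43650 / 212600 ≈ 0.205.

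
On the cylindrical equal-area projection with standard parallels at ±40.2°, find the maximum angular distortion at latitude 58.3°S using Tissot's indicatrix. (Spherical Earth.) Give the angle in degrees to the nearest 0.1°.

41.9°

For cylindrical equal-area with standard parallel φ₀, h = cos φ / cos φ₀ and k = cos φ₀ / cos φ, so h·k = 1.
At 58.3°: h = 0.6880, k = 1.454; principal scales a = 1.454, b = 0.6880.
sin(ω/2) = (a − b)/(a + b) = 0.7656/2.142 = 0.3575, so ω = 2 arcsin(0.3575) ≈ 41.9°.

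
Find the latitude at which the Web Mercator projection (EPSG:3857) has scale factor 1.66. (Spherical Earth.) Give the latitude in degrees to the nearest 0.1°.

Mercator scale is k = sec φ = 1/cos φ.
1/cos φ = 1.66  ⇒  cos φ = 0.6024  ⇒  φ = arccos(0.6024) ≈ 53.0°.

53.0°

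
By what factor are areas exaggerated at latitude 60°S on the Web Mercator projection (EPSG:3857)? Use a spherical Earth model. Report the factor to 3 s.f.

4.00

The Mercator projection is conformal; its linear scale factor is the same in every direction and equals sec φ = 1/cos φ.
Areal scale = k² = sec²φ = 1/cos²(60°) = 1/0.5000² = 4.000.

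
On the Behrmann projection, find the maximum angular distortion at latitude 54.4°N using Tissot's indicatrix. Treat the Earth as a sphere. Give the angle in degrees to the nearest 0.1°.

44.4°

The Behrmann projection is cylindrical equal-area with φ₀ = 30°. A cylindrical equal-area projection with standard parallel φ₀ has meridian scale h = cos φ / cos φ₀ and parallel scale k = cos φ₀ / cos φ (so areas are preserved, h·k = 1).
At 54.4°: h = 0.6722, k = 1.488; principal scales a = 1.488, b = 0.6722.
sin(ω/2) = (a − b)/(a + b) = 0.8155/2.160 = 0.3776, so ω = 2 arcsin(0.3776) ≈ 44.4°.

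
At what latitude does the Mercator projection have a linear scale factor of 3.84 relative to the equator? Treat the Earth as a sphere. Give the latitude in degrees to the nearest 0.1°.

74.9°

Mercator scale is k = sec φ = 1/cos φ.
1/cos φ = 3.84  ⇒  cos φ = 0.2604  ⇒  φ = arccos(0.2604) ≈ 74.9°.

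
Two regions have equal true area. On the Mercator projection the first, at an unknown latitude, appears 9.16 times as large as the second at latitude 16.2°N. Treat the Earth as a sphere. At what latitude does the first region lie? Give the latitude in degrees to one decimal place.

For equal true areas on Mercator, apparent areas scale as sec²φ, so the ratio is cos²φ₂ / cos²φ₁.
cos²φ₂ / cos²φ₁ = 9.16  ⇒  cos φ₁ = cos 16.2° / √9.16 = 0.9603/3.027 = 0.3173.
φ₁ = arccos(0.3173) ≈ 71.5°.

71.5°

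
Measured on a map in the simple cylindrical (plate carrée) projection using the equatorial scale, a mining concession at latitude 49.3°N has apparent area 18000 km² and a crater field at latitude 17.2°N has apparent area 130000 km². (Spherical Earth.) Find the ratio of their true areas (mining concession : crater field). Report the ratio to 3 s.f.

Plate carrée has h = 1 and k = sec φ, giving areal scale sec φ; true area = (apparent area) · cos φ.
True area of mining concession: 18000 × cos(49.3°) = 18000 × 0.6521 = 11740 km².
True area of crater field: 130000 × cos(17.2°) = 130000 × 0.9553 = 124200 km².
Ratio = 11740 / 124200 ≈ 0.0945.

0.0945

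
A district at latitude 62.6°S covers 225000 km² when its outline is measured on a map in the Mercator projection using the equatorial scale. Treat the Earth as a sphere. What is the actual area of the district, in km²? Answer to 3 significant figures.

47700 km²

The Mercator projection is conformal; its linear scale factor is the same in every direction and equals sec φ = 1/cos φ.
Areal scale = k² = sec²φ = 1/cos²(62.6°) = 1/0.4602² = 4.722.
True area = apparent / (areal scale) = 225000 / 4.722 ≈ 47700 km².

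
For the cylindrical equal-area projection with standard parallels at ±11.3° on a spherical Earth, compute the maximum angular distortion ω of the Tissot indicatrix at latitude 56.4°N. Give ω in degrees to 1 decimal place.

62.3°

Cylindrical equal-area (φ₀ = 11.3°): h = cos φ / cos 11.3° along meridians, k = cos 11.3° / cos φ along parallels; h·k = 1.
At 56.4°: h = 0.5643, k = 1.772; principal scales a = 1.772, b = 0.5643.
sin(ω/2) = (a − b)/(a + b) = 1.208/2.336 = 0.5169, so ω = 2 arcsin(0.5169) ≈ 62.3°.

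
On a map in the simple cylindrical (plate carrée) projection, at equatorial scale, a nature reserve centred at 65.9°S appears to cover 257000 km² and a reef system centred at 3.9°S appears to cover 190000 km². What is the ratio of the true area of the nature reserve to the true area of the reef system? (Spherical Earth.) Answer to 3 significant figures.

On the plate carrée, areal scale = h·k = 1 × sec φ, so true area = apparent × cos φ.
True area of nature reserve: 257000 × cos(65.9°) = 257000 × 0.4083 = 104900 km².
True area of reef system: 190000 × cos(3.9°) = 190000 × 0.9977 = 189600 km².
Ratio = 104900 / 189600 ≈ 0.554.

0.554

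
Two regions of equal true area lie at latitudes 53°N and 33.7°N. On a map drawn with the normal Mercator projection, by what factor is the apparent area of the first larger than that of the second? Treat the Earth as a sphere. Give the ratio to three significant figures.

Mercator is conformal with k = sec φ, so areal scale = k² = sec²φ.
At 53°: sec²(53°) = 1/0.6018² = 2.761.
At 33.7°: sec²(33.7°) = 1/0.8320² = 1.445.
Ratio = 2.761/1.445 = cos²(33.7°)/cos²(53°) ≈ 1.91.

1.91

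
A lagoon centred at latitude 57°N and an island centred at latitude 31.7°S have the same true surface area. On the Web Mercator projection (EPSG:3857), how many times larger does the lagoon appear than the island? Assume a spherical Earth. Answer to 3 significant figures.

On Mercator, area is exaggerated by sec²φ = 1/cos²φ.
At 57°: sec²(57°) = 1/0.5446² = 3.371.
At 31.7°: sec²(31.7°) = 1/0.8508² = 1.381.
Ratio = 3.371/1.381 = cos²(31.7°)/cos²(57°) ≈ 2.44.

2.44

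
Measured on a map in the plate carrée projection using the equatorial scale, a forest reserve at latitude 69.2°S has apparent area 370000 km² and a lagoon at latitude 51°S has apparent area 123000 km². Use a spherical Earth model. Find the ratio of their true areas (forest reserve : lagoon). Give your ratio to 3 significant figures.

Plate carrée has h = 1 and k = sec φ, giving areal scale sec φ; true area = (apparent area) · cos φ.
True area of forest reserve: 370000 × cos(69.2°) = 370000 × 0.3551 = 131400 km².
True area of lagoon: 123000 × cos(51°) = 123000 × 0.6293 = 77410 km².
Ratio = 131400 / 77410 ≈ 1.70.

1.70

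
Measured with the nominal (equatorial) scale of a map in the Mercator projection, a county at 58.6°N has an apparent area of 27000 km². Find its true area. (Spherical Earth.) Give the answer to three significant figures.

7330 km²

Mercator is conformal, so the point scale is isotropic: h = k = sec φ = 1/cos φ.
Areal scale = k² = sec²φ = 1/cos²(58.6°) = 1/0.5210² = 3.684.
True area = apparent / (areal scale) = 27000 / 3.684 ≈ 7330 km².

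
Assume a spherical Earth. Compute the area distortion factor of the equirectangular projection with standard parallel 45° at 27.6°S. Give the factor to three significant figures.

In the equirectangular projection with standard parallel φ₀ = 45° (x = Rλ cos φ₀, y = Rφ), meridians are true-scale (h = 1) and the parallel scale is k = cos φ₀ / cos φ.
Areal scale = h·k = 1 × cos φ₀ / cos φ; at 27.6°, h = 1.000, k = 0.7979, so h·k = 0.7979.

0.798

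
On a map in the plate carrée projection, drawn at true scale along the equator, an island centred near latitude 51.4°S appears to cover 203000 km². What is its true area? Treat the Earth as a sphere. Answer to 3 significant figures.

127000 km²

Plate carrée maps x = Rλ, y = Rφ. The meridian scale is h = 1 and the parallel scale is k = 1/cos φ = sec φ.
Areal scale = h·k = 1 × sec φ; at 51.4°, h = 1.000, k = 1.603, so h·k = 1.603.
True area = apparent / (areal scale) = 203000 / 1.603 ≈ 127000 km².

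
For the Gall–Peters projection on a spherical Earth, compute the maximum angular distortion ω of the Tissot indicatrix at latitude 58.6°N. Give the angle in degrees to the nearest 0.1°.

34.5°

Gall–Peters is a cylindrical equal-area projection with standard parallels at ±45°. A cylindrical equal-area projection with standard parallel φ₀ has meridian scale h = cos φ / cos φ₀ and parallel scale k = cos φ₀ / cos φ (so areas are preserved, h·k = 1).
At 58.6°: h = 0.7368, k = 1.357; principal scales a = 1.357, b = 0.7368.
sin(ω/2) = (a − b)/(a + b) = 0.6204/2.094 = 0.2963, so ω = 2 arcsin(0.2963) ≈ 34.5°.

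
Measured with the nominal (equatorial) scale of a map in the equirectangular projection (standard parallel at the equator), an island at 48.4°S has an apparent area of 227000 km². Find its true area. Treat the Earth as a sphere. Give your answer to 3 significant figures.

151000 km²

For the equirectangular projection with φ₀ = 0 (plate carrée), h = 1 along meridians and k = sec φ along parallels.
Areal scale = h·k = 1 × sec φ; at 48.4°, h = 1.000, k = 1.506, so h·k = 1.506.
True area = apparent / (areal scale) = 227000 / 1.506 ≈ 151000 km².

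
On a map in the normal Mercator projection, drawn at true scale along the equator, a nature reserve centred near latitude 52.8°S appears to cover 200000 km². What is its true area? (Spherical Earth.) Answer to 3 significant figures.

For Mercator, h = k = sec φ (a conformal cylindrical projection has a single point scale, 1/cos φ).
Areal scale = k² = sec²φ = 1/cos²(52.8°) = 1/0.6046² = 2.736.
True area = apparent / (areal scale) = 200000 / 2.736 ≈ 73100 km².

73100 km²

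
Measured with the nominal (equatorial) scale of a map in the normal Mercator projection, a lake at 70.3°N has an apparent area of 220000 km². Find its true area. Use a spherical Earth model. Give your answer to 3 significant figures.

25000 km²

The Mercator projection is conformal; its linear scale factor is the same in every direction and equals sec φ = 1/cos φ.
Areal scale = k² = sec²φ = 1/cos²(70.3°) = 1/0.3371² = 8.800.
True area = apparent / (areal scale) = 220000 / 8.800 ≈ 25000 km².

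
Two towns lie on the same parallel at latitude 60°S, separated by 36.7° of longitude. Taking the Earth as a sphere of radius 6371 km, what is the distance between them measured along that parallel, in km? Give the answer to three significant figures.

Arc length along a parallel = R cos φ · Δλ (with Δλ in radians).
= 6371 × cos 60° × (36.7° × π/180) = 6371 × 0.5000 × 0.6405 ≈ 2040 km.

2040 km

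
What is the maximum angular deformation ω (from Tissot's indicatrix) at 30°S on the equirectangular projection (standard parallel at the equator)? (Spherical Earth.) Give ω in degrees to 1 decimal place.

8.2°

In the plate carrée (x = Rλ, y = Rφ), meridians are true-scale (h = 1) and parallels are stretched by k = sec φ.
At 30°: h = 1.000, k = 1.155; principal scales a = 1.155, b = 1.000.
sin(ω/2) = (a − b)/(a + b) = 0.1547/2.155 = 0.07180, so ω = 2 arcsin(0.07180) ≈ 8.2°.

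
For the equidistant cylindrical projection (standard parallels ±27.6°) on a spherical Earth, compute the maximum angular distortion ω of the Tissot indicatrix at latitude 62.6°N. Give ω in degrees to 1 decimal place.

With standard parallel φ₀ = 27.6°, the equirectangular projection gives x = Rλ cos φ₀, y = Rφ, so h = 1 and k = cos 27.6° / cos φ.
At 62.6°: h = 1.000, k = 1.926; principal scales a = 1.926, b = 1.000.
sin(ω/2) = (a − b)/(a + b) = 0.9257/2.926 = 0.3164, so ω = 2 arcsin(0.3164) ≈ 36.9°.

36.9°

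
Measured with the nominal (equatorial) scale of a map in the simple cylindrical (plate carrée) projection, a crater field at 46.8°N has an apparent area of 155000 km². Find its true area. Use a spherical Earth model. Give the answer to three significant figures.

In the plate carrée (x = Rλ, y = Rφ), meridians are true-scale (h = 1) and parallels are stretched by k = sec φ.
Areal scale = h·k = 1 × sec φ; at 46.8°, h = 1.000, k = 1.461, so h·k = 1.461.
True area = apparent / (areal scale) = 155000 / 1.461 ≈ 106000 km².

106000 km²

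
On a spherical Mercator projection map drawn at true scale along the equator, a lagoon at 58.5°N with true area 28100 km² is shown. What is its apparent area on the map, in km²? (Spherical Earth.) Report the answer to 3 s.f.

For Mercator, h = k = sec φ (a conformal cylindrical projection has a single point scale, 1/cos φ).
Areal scale = k² = sec²φ = 1/cos²(58.5°) = 1/0.5225² = 3.663.
Apparent area = 28100 × 3.663 ≈ 103000 km².

103000 km²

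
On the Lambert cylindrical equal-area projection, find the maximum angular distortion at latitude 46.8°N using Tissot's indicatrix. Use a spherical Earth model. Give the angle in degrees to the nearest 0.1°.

42.4°

The Lambert cylindrical equal-area projection is the cylindrical equal-area projection with its standard parallel at the equator (φ₀ = 0). Cylindrical equal-area (φ₀ = 0°): h = cos φ / cos 0° along meridians, k = cos 0° / cos φ along parallels; h·k = 1.
At 46.8°: h = 0.6845, k = 1.461; principal scales a = 1.461, b = 0.6845.
sin(ω/2) = (a − b)/(a + b) = 0.7763/2.145 = 0.3618, so ω = 2 arcsin(0.3618) ≈ 42.4°.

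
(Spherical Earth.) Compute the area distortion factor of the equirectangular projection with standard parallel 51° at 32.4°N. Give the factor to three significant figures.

0.745

In the equirectangular projection with standard parallel φ₀ = 51° (x = Rλ cos φ₀, y = Rφ), meridians are true-scale (h = 1) and the parallel scale is k = cos φ₀ / cos φ.
Areal scale = h·k = 1 × cos φ₀ / cos φ; at 32.4°, h = 1.000, k = 0.7454, so h·k = 0.7454.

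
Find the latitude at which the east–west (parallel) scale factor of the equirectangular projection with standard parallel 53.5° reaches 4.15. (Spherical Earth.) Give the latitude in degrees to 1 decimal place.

81.8°

In the equirectangular projection with standard parallel φ₀ = 53.5° (x = Rλ cos φ₀, y = Rφ), meridians are true-scale (h = 1) and the parallel scale is k = cos φ₀ / cos φ.
k = cos φ₀ / cos φ = 4.15  ⇒  cos φ = cos 53.5° / 4.15 = 0.1433.
φ = arccos(0.1433) ≈ 81.8°.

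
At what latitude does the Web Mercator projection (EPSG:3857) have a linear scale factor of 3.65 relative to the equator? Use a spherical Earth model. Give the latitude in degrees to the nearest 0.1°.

74.1°

Mercator scale is k = sec φ = 1/cos φ.
1/cos φ = 3.65  ⇒  cos φ = 0.2740  ⇒  φ = arccos(0.2740) ≈ 74.1°.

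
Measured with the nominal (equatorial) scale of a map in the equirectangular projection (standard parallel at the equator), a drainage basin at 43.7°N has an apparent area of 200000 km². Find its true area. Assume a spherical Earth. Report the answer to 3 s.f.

In the plate carrée (x = Rλ, y = Rφ), meridians are true-scale (h = 1) and parallels are stretched by k = sec φ.
Areal scale = h·k = 1 × sec φ; at 43.7°, h = 1.000, k = 1.383, so h·k = 1.383.
True area = apparent / (areal scale) = 200000 / 1.383 ≈ 145000 km².

145000 km²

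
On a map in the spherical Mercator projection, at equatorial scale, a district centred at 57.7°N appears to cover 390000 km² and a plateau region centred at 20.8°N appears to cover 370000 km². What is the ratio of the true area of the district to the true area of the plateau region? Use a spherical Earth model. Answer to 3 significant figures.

On Mercator the areal scale is sec²φ, so true area = apparent × cos²φ.
True area of district: 390000 × cos²(57.7°) = 390000 × 0.2855 = 111400 km².
True area of plateau region: 370000 × cos²(20.8°) = 370000 × 0.8739 = 323300 km².
Ratio = 111400 / 323300 ≈ 0.344.

0.344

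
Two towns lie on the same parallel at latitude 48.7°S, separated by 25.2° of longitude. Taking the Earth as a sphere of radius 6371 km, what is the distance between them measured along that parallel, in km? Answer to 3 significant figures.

Arc length along a parallel = R cos φ · Δλ (with Δλ in radians).
= 6371 × cos 48.7° × (25.2° × π/180) = 6371 × 0.6600 × 0.4398 ≈ 1850 km.

1850 km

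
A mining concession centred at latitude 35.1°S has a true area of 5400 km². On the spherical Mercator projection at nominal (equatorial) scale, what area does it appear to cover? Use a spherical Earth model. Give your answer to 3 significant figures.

8070 km²

Mercator is conformal, so the point scale is isotropic: h = k = sec φ = 1/cos φ.
Areal scale = k² = sec²φ = 1/cos²(35.1°) = 1/0.8181² = 1.494.
Apparent area = 5400 × 1.494 ≈ 8070 km².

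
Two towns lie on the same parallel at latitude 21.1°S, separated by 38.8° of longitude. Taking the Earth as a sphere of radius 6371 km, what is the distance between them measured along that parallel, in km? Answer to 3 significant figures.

4030 km

Arc length along a parallel = R cos φ · Δλ (with Δλ in radians).
= 6371 × cos 21.1° × (38.8° × π/180) = 6371 × 0.9330 × 0.6772 ≈ 4030 km.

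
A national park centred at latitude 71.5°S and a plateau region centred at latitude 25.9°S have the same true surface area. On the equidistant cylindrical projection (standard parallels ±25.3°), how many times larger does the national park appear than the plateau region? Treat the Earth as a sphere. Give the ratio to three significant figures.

2.83

With standard parallel φ₀ = 25.3°, the equirectangular projection gives x = Rλ cos φ₀, y = Rφ, so h = 1 and k = cos 25.3° / cos φ.
Areal scale at 71.5°: h·k = 1.000 × 2.849 = 2.849.
Areal scale at 25.9°: h·k = 1.000 × 1.005 = 1.005.
Ratio = 2.849/1.005 ≈ 2.83.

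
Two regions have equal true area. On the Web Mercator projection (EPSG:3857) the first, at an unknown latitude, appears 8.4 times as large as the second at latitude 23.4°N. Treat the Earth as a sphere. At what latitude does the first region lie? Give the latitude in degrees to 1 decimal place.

For equal true areas on Mercator, apparent areas scale as sec²φ, so the ratio is cos²φ₂ / cos²φ₁.
cos²φ₂ / cos²φ₁ = 8.4  ⇒  cos φ₁ = cos 23.4° / √8.4 = 0.9178/2.898 = 0.3167.
φ₁ = arccos(0.3167) ≈ 71.5°.

71.5°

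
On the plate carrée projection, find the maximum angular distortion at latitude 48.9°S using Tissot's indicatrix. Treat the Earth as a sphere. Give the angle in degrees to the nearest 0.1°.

In the plate carrée (x = Rλ, y = Rφ), meridians are true-scale (h = 1) and parallels are stretched by k = sec φ.
At 48.9°: h = 1.000, k = 1.521; principal scales a = 1.521, b = 1.000.
sin(ω/2) = (a − b)/(a + b) = 0.5212/2.521 = 0.2067, so ω = 2 arcsin(0.2067) ≈ 23.9°.

23.9°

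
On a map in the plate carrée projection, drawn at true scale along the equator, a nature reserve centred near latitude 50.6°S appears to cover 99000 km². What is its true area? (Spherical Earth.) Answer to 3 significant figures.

In the plate carrée (x = Rλ, y = Rφ), meridians are true-scale (h = 1) and parallels are stretched by k = sec φ.
Areal scale = h·k = 1 × sec φ; at 50.6°, h = 1.000, k = 1.575, so h·k = 1.575.
True area = apparent / (areal scale) = 99000 / 1.575 ≈ 62800 km².

62800 km²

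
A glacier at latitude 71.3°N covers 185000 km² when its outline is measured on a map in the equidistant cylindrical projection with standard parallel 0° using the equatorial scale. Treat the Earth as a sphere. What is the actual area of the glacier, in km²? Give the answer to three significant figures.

59300 km²

Plate carrée maps x = Rλ, y = Rφ. The meridian scale is h = 1 and the parallel scale is k = 1/cos φ = sec φ.
Areal scale = h·k = 1 × sec φ; at 71.3°, h = 1.000, k = 3.119, so h·k = 3.119.
True area = apparent / (areal scale) = 185000 / 3.119 ≈ 59300 km².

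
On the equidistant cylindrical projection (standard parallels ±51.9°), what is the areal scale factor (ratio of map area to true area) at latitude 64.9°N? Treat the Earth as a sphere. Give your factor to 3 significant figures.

1.45

With standard parallel φ₀ = 51.9°, the equirectangular projection gives x = Rλ cos φ₀, y = Rφ, so h = 1 and k = cos 51.9° / cos φ.
Areal scale = h·k = 1 × cos φ₀ / cos φ; at 64.9°, h = 1.000, k = 1.455, so h·k = 1.455.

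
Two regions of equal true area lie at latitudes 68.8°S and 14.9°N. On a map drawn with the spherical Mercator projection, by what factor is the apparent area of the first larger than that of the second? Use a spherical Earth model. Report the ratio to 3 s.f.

Mercator is conformal with k = sec φ, so areal scale = k² = sec²φ.
At 68.8°: sec²(68.8°) = 1/0.3616² = 7.647.
At 14.9°: sec²(14.9°) = 1/0.9664² = 1.071.
Ratio = 7.647/1.071 = cos²(14.9°)/cos²(68.8°) ≈ 7.14.

7.14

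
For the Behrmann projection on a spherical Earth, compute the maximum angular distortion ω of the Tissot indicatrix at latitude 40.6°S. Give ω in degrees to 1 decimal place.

Behrmann is a cylindrical equal-area projection with standard parallels at ±30°. For cylindrical equal-area with standard parallel φ₀, h = cos φ / cos φ₀ and k = cos φ₀ / cos φ, so h·k = 1.
At 40.6°: h = 0.8767, k = 1.141; principal scales a = 1.141, b = 0.8767.
sin(ω/2) = (a − b)/(a + b) = 0.2639/2.017 = 0.1308, so ω = 2 arcsin(0.1308) ≈ 15.0°.

15.0°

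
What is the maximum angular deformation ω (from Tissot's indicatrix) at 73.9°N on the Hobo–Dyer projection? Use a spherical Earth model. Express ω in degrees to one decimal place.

102.9°

The Hobo–Dyer projection is cylindrical equal-area with φ₀ = 37.5°. A cylindrical equal-area projection with standard parallel φ₀ has meridian scale h = cos φ / cos φ₀ and parallel scale k = cos φ₀ / cos φ (so areas are preserved, h·k = 1).
At 73.9°: h = 0.3495, k = 2.861; principal scales a = 2.861, b = 0.3495.
sin(ω/2) = (a − b)/(a + b) = 2.511/3.210 = 0.7822, so ω = 2 arcsin(0.7822) ≈ 102.9°.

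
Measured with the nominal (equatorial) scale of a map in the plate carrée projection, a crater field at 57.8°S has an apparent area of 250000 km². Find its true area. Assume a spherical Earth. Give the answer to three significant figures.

133000 km²

In the plate carrée (x = Rλ, y = Rφ), meridians are true-scale (h = 1) and parallels are stretched by k = sec φ.
Areal scale = h·k = 1 × sec φ; at 57.8°, h = 1.000, k = 1.877, so h·k = 1.877.
True area = apparent / (areal scale) = 250000 / 1.877 ≈ 133000 km².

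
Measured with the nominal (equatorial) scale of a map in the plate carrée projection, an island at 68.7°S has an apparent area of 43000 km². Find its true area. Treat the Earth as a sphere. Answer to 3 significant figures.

15600 km²

In the plate carrée (x = Rλ, y = Rφ), meridians are true-scale (h = 1) and parallels are stretched by k = sec φ.
Areal scale = h·k = 1 × sec φ; at 68.7°, h = 1.000, k = 2.753, so h·k = 2.753.
True area = apparent / (areal scale) = 43000 / 2.753 ≈ 15600 km².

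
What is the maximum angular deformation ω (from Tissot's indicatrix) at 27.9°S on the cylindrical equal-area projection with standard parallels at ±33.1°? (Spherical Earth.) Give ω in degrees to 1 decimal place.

6.1°

Cylindrical equal-area (φ₀ = 33.1°): h = cos φ / cos 33.1° along meridians, k = cos 33.1° / cos φ along parallels; h·k = 1.
At 27.9°: h = 1.055, k = 0.9479; principal scales a = 1.055, b = 0.9479.
sin(ω/2) = (a − b)/(a + b) = 0.1071/2.003 = 0.05346, so ω = 2 arcsin(0.05346) ≈ 6.1°.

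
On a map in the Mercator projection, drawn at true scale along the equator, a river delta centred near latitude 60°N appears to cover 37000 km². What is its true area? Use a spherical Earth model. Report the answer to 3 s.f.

Mercator is conformal, so the point scale is isotropic: h = k = sec φ = 1/cos φ.
Areal scale = k² = sec²φ = 1/cos²(60°) = 1/0.5000² = 4.000.
True area = apparent / (areal scale) = 37000 / 4.000 ≈ 9250 km².

9250 km²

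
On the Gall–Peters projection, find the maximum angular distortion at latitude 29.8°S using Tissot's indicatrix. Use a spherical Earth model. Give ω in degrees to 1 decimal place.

23.3°

The Gall–Peters projection is cylindrical equal-area with φ₀ = 45°. A cylindrical equal-area projection with standard parallel φ₀ has meridian scale h = cos φ / cos φ₀ and parallel scale k = cos φ₀ / cos φ (so areas are preserved, h·k = 1).
At 29.8°: h = 1.227, k = 0.8149; principal scales a = 1.227, b = 0.8149.
sin(ω/2) = (a − b)/(a + b) = 0.4123/2.042 = 0.2019, so ω = 2 arcsin(0.2019) ≈ 23.3°.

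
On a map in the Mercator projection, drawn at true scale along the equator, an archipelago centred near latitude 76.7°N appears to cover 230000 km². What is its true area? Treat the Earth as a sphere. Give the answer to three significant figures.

The Mercator projection is conformal; its linear scale factor is the same in every direction and equals sec φ = 1/cos φ.
Areal scale = k² = sec²φ = 1/cos²(76.7°) = 1/0.2300² = 18.90.
True area = apparent / (areal scale) = 230000 / 18.90 ≈ 12200 km².

12200 km²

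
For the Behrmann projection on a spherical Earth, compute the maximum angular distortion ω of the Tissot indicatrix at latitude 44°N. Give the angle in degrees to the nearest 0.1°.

Behrmann is a cylindrical equal-area projection with standard parallels at ±30°. Cylindrical equal-area (φ₀ = 30°): h = cos φ / cos 30° along meridians, k = cos 30° / cos φ along parallels; h·k = 1.
At 44°: h = 0.8306, k = 1.204; principal scales a = 1.204, b = 0.8306.
sin(ω/2) = (a − b)/(a + b) = 0.3733/2.035 = 0.1835, so ω = 2 arcsin(0.1835) ≈ 21.1°.

21.1°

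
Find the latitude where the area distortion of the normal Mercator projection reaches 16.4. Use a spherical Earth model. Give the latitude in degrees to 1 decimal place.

75.7°

Mercator areal scale is sec²φ.
sec²φ = 16.4  ⇒  cos²φ = 0.06098  ⇒  cos φ = 0.2469.
φ = arccos(0.2469) ≈ 75.7°.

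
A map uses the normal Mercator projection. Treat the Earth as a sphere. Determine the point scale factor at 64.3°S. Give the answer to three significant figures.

The Mercator projection is conformal; its linear scale factor is the same in every direction and equals sec φ = 1/cos φ.
k = 1/cos 64.3° = 1/0.4337 = 2.306.

2.31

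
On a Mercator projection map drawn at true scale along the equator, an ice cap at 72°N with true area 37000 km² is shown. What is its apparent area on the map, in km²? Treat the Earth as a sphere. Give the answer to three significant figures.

387000 km²

The Mercator projection is conformal; its linear scale factor is the same in every direction and equals sec φ = 1/cos φ.
Areal scale = k² = sec²φ = 1/cos²(72°) = 1/0.3090² = 10.47.
Apparent area = 37000 × 10.47 ≈ 387000 km².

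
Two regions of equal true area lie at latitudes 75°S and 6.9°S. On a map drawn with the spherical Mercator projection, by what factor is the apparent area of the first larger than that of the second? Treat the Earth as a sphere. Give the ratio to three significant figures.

14.7

On Mercator, area is exaggerated by sec²φ = 1/cos²φ.
At 75°: sec²(75°) = 1/0.2588² = 14.93.
At 6.9°: sec²(6.9°) = 1/0.9928² = 1.015.
Ratio = 14.93/1.015 = cos²(6.9°)/cos²(75°) ≈ 14.7.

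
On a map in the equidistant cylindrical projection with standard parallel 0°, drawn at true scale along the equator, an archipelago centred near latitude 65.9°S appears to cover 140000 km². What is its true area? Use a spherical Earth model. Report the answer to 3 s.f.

For the equirectangular projection with φ₀ = 0 (plate carrée), h = 1 along meridians and k = sec φ along parallels.
Areal scale = h·k = 1 × sec φ; at 65.9°, h = 1.000, k = 2.449, so h·k = 2.449.
True area = apparent / (areal scale) = 140000 / 2.449 ≈ 57200 km².

57200 km²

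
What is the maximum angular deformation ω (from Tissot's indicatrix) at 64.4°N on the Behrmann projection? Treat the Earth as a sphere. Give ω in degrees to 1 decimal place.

73.9°

The Behrmann projection is cylindrical equal-area with φ₀ = 30°. Cylindrical equal-area (φ₀ = 30°): h = cos φ / cos 30° along meridians, k = cos 30° / cos φ along parallels; h·k = 1.
At 64.4°: h = 0.4989, k = 2.004; principal scales a = 2.004, b = 0.4989.
sin(ω/2) = (a − b)/(a + b) = 1.505/2.503 = 0.6014, so ω = 2 arcsin(0.6014) ≈ 73.9°.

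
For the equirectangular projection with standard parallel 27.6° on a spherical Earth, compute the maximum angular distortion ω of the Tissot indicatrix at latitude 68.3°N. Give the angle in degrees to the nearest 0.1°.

The equidistant cylindrical projection with φ₀ = 27.6° has h = 1 (meridians true) and k = cos φ₀ / cos φ along parallels.
At 68.3°: h = 1.000, k = 2.397; principal scales a = 2.397, b = 1.000.
sin(ω/2) = (a − b)/(a + b) = 1.397/3.397 = 0.4112, so ω = 2 arcsin(0.4112) ≈ 48.6°.

48.6°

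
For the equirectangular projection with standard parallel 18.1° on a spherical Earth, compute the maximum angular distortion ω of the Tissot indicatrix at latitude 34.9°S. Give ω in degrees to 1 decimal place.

8.4°

With standard parallel φ₀ = 18.1°, the equirectangular projection gives x = Rλ cos φ₀, y = Rφ, so h = 1 and k = cos 18.1° / cos φ.
At 34.9°: h = 1.000, k = 1.159; principal scales a = 1.159, b = 1.000.
sin(ω/2) = (a − b)/(a + b) = 0.1590/2.159 = 0.07362, so ω = 2 arcsin(0.07362) ≈ 8.4°.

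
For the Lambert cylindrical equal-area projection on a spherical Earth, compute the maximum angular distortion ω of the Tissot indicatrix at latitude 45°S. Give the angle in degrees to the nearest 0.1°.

38.9°

The Lambert cylindrical equal-area projection is the cylindrical equal-area projection with its standard parallel at the equator (φ₀ = 0). Cylindrical equal-area (φ₀ = 0°): h = cos φ / cos 0° along meridians, k = cos 0° / cos φ along parallels; h·k = 1.
At 45°: h = 0.7071, k = 1.414; principal scales a = 1.414, b = 0.7071.
sin(ω/2) = (a − b)/(a + b) = 0.7071/2.121 = 0.3333, so ω = 2 arcsin(0.3333) ≈ 38.9°.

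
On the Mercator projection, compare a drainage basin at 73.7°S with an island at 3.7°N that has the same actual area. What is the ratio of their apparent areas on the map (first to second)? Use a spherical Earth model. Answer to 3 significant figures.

On Mercator, area is exaggerated by sec²φ = 1/cos²φ.
At 73.7°: sec²(73.7°) = 1/0.2807² = 12.69.
At 3.7°: sec²(3.7°) = 1/0.9979² = 1.004.
Ratio = 12.69/1.004 = cos²(3.7°)/cos²(73.7°) ≈ 12.6.

12.6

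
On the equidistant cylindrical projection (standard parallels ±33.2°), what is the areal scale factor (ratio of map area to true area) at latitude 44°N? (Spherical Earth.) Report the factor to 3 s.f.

1.16

In the equirectangular projection with standard parallel φ₀ = 33.2° (x = Rλ cos φ₀, y = Rφ), meridians are true-scale (h = 1) and the parallel scale is k = cos φ₀ / cos φ.
Areal scale = h·k = 1 × cos φ₀ / cos φ; at 44°, h = 1.000, k = 1.163, so h·k = 1.163.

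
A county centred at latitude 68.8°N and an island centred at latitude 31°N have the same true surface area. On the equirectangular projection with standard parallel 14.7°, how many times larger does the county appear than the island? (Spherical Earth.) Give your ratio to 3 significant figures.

In the equirectangular projection with standard parallel φ₀ = 14.7° (x = Rλ cos φ₀, y = Rφ), meridians are true-scale (h = 1) and the parallel scale is k = cos φ₀ / cos φ.
Areal scale at 68.8°: h·k = 1.000 × 2.675 = 2.675.
Areal scale at 31°: h·k = 1.000 × 1.128 = 1.128.
Ratio = 2.675/1.128 ≈ 2.37.

2.37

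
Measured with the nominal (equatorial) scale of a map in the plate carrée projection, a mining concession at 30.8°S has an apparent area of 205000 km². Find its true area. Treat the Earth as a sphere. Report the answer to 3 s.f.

In the plate carrée (x = Rλ, y = Rφ), meridians are true-scale (h = 1) and parallels are stretched by k = sec φ.
Areal scale = h·k = 1 × sec φ; at 30.8°, h = 1.000, k = 1.164, so h·k = 1.164.
True area = apparent / (areal scale) = 205000 / 1.164 ≈ 176000 km².

176000 km²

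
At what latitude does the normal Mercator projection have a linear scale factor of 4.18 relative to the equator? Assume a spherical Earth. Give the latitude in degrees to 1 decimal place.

76.2°

Mercator scale is k = sec φ = 1/cos φ.
1/cos φ = 4.18  ⇒  cos φ = 0.2392  ⇒  φ = arccos(0.2392) ≈ 76.2°.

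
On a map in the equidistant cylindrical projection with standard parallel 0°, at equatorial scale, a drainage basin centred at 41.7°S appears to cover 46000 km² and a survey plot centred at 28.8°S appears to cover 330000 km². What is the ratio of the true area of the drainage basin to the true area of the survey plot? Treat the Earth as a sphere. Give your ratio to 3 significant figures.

Plate carrée has h = 1 and k = sec φ, giving areal scale sec φ; true area = (apparent area) · cos φ.
True area of drainage basin: 46000 × cos(41.7°) = 46000 × 0.7466 = 34350 km².
True area of survey plot: 330000 × cos(28.8°) = 330000 × 0.8763 = 289200 km².
Ratio = 34350 / 289200 ≈ 0.119.

0.119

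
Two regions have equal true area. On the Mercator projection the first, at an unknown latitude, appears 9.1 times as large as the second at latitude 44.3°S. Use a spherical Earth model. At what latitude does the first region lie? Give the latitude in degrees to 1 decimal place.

76.3°

For equal true areas on Mercator, apparent areas scale as sec²φ, so the ratio is cos²φ₂ / cos²φ₁.
cos²φ₂ / cos²φ₁ = 9.1  ⇒  cos φ₁ = cos 44.3° / √9.1 = 0.7157/3.017 = 0.2372.
φ₁ = arccos(0.2372) ≈ 76.3°.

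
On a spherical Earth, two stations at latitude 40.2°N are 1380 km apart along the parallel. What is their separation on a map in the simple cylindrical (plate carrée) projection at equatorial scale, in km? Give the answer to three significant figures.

In the plate carrée (x = Rλ, y = Rφ), meridians are true-scale (h = 1) and parallels are stretched by k = sec φ.
Along the parallel, k = sec 40.2° = 1/0.7638 = 1.309.
Map distance = 1380 × 1.309 ≈ 1810 km.

1810 km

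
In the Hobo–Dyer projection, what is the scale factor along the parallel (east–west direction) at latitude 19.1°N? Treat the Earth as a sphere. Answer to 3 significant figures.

0.840

Hobo–Dyer is a cylindrical equal-area projection with standard parallels at ±37.5°. A cylindrical equal-area projection with standard parallel φ₀ has meridian scale h = cos φ / cos φ₀ and parallel scale k = cos φ₀ / cos φ (so areas are preserved, h·k = 1).
k = cos 37.5° / cos 19.1° = 0.7934/0.9449 = 0.8396.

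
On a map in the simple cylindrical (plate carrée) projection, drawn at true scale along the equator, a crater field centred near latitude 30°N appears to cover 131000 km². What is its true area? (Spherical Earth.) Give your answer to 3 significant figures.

113000 km²

In the plate carrée (x = Rλ, y = Rφ), meridians are true-scale (h = 1) and parallels are stretched by k = sec φ.
Areal scale = h·k = 1 × sec φ; at 30°, h = 1.000, k = 1.155, so h·k = 1.155.
True area = apparent / (areal scale) = 131000 / 1.155 ≈ 113000 km².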